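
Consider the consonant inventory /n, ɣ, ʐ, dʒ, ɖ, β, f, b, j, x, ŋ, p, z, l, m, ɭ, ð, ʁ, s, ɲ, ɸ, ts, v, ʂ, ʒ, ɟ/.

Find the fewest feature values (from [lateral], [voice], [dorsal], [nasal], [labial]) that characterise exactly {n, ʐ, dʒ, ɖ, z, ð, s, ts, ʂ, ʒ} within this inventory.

The class [−lateral], [−labial], [−dorsal] has exactly /n, ʐ, dʒ, ɖ, z, ð, s, ts, ʂ, ʒ/ as its extension in this inventory. No smaller conjunction from the listed features achieves this: [−labial, −dorsal] alone would also admit /l, ɭ/; [−lateral, −dorsal] alone would also admit /β, f, b, p, …/; [−lateral, −labial] alone would also admit /ɣ, j, x, ŋ, …/; and checking the remaining two-feature bundles turns up none with this extension.

[−lateral, −labial, −dorsal]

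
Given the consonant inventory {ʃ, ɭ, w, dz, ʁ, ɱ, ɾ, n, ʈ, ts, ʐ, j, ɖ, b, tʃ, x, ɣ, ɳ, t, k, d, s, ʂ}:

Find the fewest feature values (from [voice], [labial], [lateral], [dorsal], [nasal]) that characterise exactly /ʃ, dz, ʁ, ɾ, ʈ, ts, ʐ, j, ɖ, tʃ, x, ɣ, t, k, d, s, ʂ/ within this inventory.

[-nasal, -lateral, -labial]

Every target segment is [-nasal], [-lateral], [-labial]; each remaining inventory member fails at least one of these. Each conjunct is needed — [-lateral, -labial] alone would also admit /n, ɳ/; [-nasal, -labial] alone would also admit /ɭ/; [-nasal, -lateral] alone would also admit /w, b/ — and no other combination of two listed features has exactly this extension, so three is the minimum.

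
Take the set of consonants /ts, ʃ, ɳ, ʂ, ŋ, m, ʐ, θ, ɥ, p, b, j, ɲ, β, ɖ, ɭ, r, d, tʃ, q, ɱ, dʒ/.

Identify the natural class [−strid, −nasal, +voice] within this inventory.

ɥ, b, j, β, ɖ, ɭ, r, d

Eliminate segments failing any feature: /ts, ʃ, ʂ, ʐ, tʃ, dʒ/ are [+strident]; /ɳ, ŋ, m, ɲ, ɱ/ are [+nasal]; /θ, p, q/ are [−voice]. The remaining /ɥ, b, j, β, ɖ, ɭ, r, d/ satisfy [−strident], [−nasal], [+voice].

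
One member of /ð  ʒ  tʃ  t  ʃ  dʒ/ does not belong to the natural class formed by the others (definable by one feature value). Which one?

[distributed] groups all but one: /ʃ, ʒ, ð, tʃ, dʒ/ share [+distributed] while /t/ (voiceless alveolar stop) alone is [−distributed]. Removing any other segment would not leave a single-feature class that excludes it.

t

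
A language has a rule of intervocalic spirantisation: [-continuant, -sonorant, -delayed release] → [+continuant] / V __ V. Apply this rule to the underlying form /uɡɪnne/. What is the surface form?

/ɡ/ satisfies [-continuant, -sonorant, -delayed release] and sits in V __ V. The [+continuant] counterpart of the voiced velar stop is /ɣ/. Other segments in /uɡɪnne/ either fail the structural description or are not in the environment, so the surface form is [uɣɪnne].

[uɣɪnne]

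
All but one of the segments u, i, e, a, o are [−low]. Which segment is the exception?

/a/ is the low unrounded vowel, which is [+low]; the rest — /u, i, e, o/ — are [−low].

a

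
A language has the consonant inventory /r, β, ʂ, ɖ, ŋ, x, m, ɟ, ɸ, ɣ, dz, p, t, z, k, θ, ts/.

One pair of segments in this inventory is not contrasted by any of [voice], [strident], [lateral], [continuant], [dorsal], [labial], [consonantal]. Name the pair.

/ŋ/ (velar nasal) and /ɟ/ (voiced palatal stop) are both [+voice], [-strident], [-lateral], [-continuant], [+dorsal], [-labial], [+consonantal], so none of the listed features separates them. (They do differ in [sonorant], [nasal] and [back], which are not among the given features.) Every other pair in the inventory differs on at least one listed feature.

ŋ, ɟ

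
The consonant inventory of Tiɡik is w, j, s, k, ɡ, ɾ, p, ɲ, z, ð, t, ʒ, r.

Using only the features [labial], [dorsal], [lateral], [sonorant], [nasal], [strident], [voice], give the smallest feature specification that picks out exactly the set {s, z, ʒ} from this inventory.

The target set is precisely the extension of [+strident] in this inventory.

[+strident]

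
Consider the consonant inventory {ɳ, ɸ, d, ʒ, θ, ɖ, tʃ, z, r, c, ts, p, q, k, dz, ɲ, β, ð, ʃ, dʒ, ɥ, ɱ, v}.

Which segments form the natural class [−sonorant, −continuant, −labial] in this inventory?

d, ɖ, tʃ, c, ts, q, k, dz, dʒ

Checking each segment against [−sonorant], [−continuant], [−labial]: /d/ (voiced alveolar stop), /ɖ/ (voiced retroflex stop), /tʃ/ (voiceless postalveolar affricate), /c/ (voiceless palatal stop), /ts/ (voiceless alveolar affricate), /q/ (voiceless uvular stop), among others, satisfy every feature; every other segment in the inventory fails at least one.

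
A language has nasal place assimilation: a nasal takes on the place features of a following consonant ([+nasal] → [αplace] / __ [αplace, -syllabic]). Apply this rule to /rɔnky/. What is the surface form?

[rɔŋky]

In /rɔnky/, the nasal /n/ precedes /k/, which is [+dorsal]. The nasal assimilates in place, becoming the [+dorsal] nasal /ŋ/. The surface form is [rɔŋky].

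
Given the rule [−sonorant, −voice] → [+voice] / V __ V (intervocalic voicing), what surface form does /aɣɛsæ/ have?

The only segment in the rule's environment that also matches [−sonorant, −voice] is /s/. Applying [+voice] turns the voiceless alveolar fricative into /z/ (voiced alveolar fricative), giving [aɣɛzæ].

[aɣɛzæ]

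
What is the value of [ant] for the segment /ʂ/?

[-anterior]

/ʂ/ is the voiceless retroflex fricative. The feature [anterior] marks segments coronal articulated at or in front of the alveolar ridge; /ʂ/ lacks this property, so it is [-anterior].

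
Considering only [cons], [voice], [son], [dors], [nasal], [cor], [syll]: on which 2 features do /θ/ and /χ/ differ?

The two segments share [+consonantal], [-voice], [-sonorant], [-nasal], [-syllabic]. The only features from the list on which they differ: /θ/ is [+coronal] while /χ/ is [-coronal]; /θ/ is [-dorsal] while /χ/ is [+dorsal].

[coronal], [dorsal]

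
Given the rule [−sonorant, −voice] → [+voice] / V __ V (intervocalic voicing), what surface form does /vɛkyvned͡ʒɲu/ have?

[vɛɡyvned͡ʒɲu]

The only segment in the rule's environment that also matches [−sonorant, −voice] is /k/. Applying [+voice] turns the voiceless velar stop into /ɡ/ (voiced velar stop), giving [vɛɡyvned͡ʒɲu].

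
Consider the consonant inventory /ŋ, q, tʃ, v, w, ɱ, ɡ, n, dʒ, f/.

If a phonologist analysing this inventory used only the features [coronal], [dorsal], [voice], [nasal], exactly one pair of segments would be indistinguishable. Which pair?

w, ɡ

Both /w/ and /ɡ/ are [−coronal], [+dorsal], [+voice], [−nasal]. Since the list omits [sonorant], [continuant], [labial] and [round] — which do distinguish the labial-velar glide from the voiced velar stop — this pair collapses; all other pairs remain distinct.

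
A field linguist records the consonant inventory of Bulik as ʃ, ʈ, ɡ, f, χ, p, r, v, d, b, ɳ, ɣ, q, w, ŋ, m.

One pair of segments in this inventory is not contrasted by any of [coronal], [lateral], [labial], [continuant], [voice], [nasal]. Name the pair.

w, v

On the given features, /w/ and /v/ have an identical profile: [-coronal], [-lateral], [+labial], [+continuant], [+voice], [-nasal]. No other two segments in the inventory coincide on all 6 features. (They do differ in [sonorant], [round] and [dorsal], which are not among the given features.)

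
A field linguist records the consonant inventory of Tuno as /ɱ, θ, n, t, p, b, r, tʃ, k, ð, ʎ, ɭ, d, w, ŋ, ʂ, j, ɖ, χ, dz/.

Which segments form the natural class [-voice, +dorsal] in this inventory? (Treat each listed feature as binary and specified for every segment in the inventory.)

Eliminate segments failing any feature: /ɱ, n, b, r, ð, ʎ, ɭ, d, w, ŋ, j, ɖ, dz/ are [+voice]; /θ, t, p, tʃ, ʂ/ are [-dorsal]. The remaining /k, χ/ satisfy [-voice], [+dorsal].

k, χ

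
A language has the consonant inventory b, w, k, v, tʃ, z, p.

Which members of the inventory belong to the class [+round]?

w

The [+round] segments here are /w/; the remaining /b, k, v, tʃ, z, p/ are [−round].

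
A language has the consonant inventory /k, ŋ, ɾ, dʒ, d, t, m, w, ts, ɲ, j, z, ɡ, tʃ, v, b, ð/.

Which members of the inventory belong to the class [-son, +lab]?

v, b

The [-sonorant] segments are /k, dʒ, d, t, ts, z, ɡ, tʃ, v, b, ð/.
Then [+labial] leaves /v, b/.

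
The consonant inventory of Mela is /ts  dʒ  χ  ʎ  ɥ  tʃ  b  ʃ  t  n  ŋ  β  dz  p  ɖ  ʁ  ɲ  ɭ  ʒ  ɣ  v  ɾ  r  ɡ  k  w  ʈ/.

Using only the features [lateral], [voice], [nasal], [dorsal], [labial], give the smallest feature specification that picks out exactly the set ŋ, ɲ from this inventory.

Every target segment is [+nasal], [+dorsal]; each remaining inventory member fails at least one of these. Each conjunct is needed — [+dorsal] alone would also admit /χ, ʎ, ɥ, ʁ, …/; [+nasal] alone would also admit /n/ — and no other single listed feature has exactly this extension, so two is the minimum.

[+nasal, +dorsal]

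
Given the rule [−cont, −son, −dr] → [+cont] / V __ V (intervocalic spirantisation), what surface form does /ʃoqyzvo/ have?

Only /q/ occurs between two vowels (/o/ __ /y/) and matches the structural description. It is a voiceless uvular stop, so [−cont, −son, −dr] holds; changing it to [+continuant] with all other features held fixed yields /χ/ (voiceless uvular fricative). No other segment meets both the structural description and the environment, so the output is [ʃoχyzvo].

[ʃoχyzvo]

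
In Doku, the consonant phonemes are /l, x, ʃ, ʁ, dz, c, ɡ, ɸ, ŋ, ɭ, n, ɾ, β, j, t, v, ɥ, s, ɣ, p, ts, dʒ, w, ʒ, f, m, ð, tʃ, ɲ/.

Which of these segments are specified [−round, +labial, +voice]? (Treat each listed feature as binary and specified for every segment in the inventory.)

Among the inventory, the [−round] segments are /l, x, ʃ, ʁ, dz, c, ɡ, ɸ, ŋ, ɭ, n, ɾ, β, j, t, v, s, ɣ, p, ts, dʒ, ʒ, f, m, ð, tʃ, ɲ/.
Among these, [+labial] gives /ɸ, β, v, p, f, m/.
Within that set, [+voice] leaves /β, v, m/.

β, v, m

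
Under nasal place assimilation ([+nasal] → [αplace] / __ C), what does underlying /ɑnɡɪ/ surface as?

In /ɑnɡɪ/, the nasal /n/ precedes /ɡ/, which is [+dorsal]. The nasal assimilates in place, becoming the [+dorsal] nasal /ŋ/. The surface form is [ɑŋɡɪ].

[ɑŋɡɪ]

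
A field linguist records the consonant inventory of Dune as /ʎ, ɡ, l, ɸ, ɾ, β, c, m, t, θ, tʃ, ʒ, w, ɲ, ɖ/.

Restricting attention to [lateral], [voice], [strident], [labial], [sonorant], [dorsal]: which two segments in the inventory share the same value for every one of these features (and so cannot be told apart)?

t, θ

/t/ (voiceless alveolar stop) and /θ/ (voiceless dental fricative) are both [−lateral], [−voice], [−strident], [−labial], [−sonorant], [−dorsal], so none of the listed features separates them. (They do differ in [continuant] and [distributed], which are not among the given features.) Every other pair in the inventory differs on at least one listed feature.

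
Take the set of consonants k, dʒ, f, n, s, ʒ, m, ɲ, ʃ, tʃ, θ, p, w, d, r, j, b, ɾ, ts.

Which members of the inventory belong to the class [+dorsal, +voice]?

ɲ, w, j

Checking each segment against [+dorsal], [+voice]: /ɲ/ (palatal nasal), /w/ (labial-velar glide), /j/ (palatal glide) satisfy every feature; every other segment in the inventory fails at least one.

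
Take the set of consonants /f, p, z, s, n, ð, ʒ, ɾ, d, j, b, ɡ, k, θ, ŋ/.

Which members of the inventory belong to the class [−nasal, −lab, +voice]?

z, ð, ʒ, ɾ, d, j, ɡ

Checking each segment against [−nasal], [−labial], [+voice]: /z/ (voiced alveolar fricative), /ð/ (voiced dental fricative), /ʒ/ (voiced postalveolar fricative), /ɾ/ (alveolar tap), /d/ (voiced alveolar stop), /j/ (palatal glide), among others, satisfy every feature; every other segment in the inventory fails at least one.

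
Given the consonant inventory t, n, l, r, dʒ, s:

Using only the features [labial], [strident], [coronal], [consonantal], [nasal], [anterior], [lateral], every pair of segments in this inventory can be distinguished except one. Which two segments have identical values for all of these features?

r, t

/r/ (alveolar trill) and /t/ (voiceless alveolar stop) are both [−labial], [−strident], [+coronal], [+consonantal], [−nasal], [+anterior], [−lateral], so none of the listed features separates them. (They do differ in [sonorant], [voice] and [continuant], which are not among the given features.) Every other pair in the inventory differs on at least one listed feature.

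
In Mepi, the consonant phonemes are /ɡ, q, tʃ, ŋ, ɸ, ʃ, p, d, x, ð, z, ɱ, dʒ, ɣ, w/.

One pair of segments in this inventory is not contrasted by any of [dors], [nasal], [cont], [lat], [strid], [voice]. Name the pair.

/ɣ/ (voiced velar fricative) and /w/ (labial-velar glide) are both [+dorsal], [-nasal], [+continuant], [-lateral], [-strident], [+voice], so none of the listed features separates them. (They do differ in [sonorant], [labial] and [round], which are not among the given features.) Every other pair in the inventory differs on at least one listed feature.

ɣ, w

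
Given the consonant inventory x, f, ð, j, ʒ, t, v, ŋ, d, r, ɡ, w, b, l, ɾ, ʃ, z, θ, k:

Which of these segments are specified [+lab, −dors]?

Checking each segment against [+labial], [−dorsal]: /f/ (voiceless labiodental fricative), /v/ (voiced labiodental fricative), /b/ (voiced bilabial stop) satisfy every feature; every other segment in the inventory fails at least one.

f, v, b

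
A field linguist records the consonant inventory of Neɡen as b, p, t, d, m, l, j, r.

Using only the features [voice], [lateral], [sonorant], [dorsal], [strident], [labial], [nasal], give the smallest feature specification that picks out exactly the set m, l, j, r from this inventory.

/m, l, j, r/ are exactly the [+sonorant] segments in the inventory, so a single feature suffices.

[+sonorant]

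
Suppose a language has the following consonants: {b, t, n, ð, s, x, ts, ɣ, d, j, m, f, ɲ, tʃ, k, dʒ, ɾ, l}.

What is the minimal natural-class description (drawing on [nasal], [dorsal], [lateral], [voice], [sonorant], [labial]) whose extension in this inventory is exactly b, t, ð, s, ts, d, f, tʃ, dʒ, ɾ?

Every target segment is [-nasal], [-lateral], [-dorsal]; each remaining inventory member fails at least one of these. Each conjunct is needed — [-lateral, -dorsal] alone would also admit /n, m/; [-nasal, -dorsal] alone would also admit /l/; [-nasal, -lateral] alone would also admit /x, ɣ, j, k/ — and no other combination of two listed features has exactly this extension, so three is the minimum.

[-nasal, -lateral, -dorsal]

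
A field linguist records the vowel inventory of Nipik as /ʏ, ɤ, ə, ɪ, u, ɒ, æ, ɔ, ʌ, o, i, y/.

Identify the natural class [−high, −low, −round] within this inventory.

ɤ, ə, ʌ

Checking each segment against [−high], [−low], [−round]: /ɤ/ (mid back unrounded tense vowel), /ə/ (mid central vowel (schwa)), /ʌ/ (mid back unrounded lax vowel) satisfy every feature; every other segment in the inventory fails at least one.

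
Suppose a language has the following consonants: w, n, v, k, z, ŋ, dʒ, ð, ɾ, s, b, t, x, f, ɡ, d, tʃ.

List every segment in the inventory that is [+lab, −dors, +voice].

Checking each segment against [+labial], [−dorsal], [+voice]: /v/ (voiced labiodental fricative), /b/ (voiced bilabial stop) satisfy every feature; every other segment in the inventory fails at least one.

v, b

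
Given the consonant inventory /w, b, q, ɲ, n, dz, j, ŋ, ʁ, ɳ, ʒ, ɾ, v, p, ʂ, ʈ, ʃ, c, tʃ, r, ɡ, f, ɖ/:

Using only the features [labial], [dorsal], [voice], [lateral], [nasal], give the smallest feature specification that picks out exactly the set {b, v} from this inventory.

Every target segment is [+voice], [+labial], [−dorsal]; each remaining inventory member fails at least one of these. Each conjunct is needed — [+labial, −dorsal] alone would also admit /p, f/; [+voice, −dorsal] alone would also admit /n, dz, ɳ, ʒ, …/; [+voice, +labial] alone would also admit /w/ — and no other combination of two listed features has exactly this extension, so three is the minimum.

[+voice, +labial, −dorsal]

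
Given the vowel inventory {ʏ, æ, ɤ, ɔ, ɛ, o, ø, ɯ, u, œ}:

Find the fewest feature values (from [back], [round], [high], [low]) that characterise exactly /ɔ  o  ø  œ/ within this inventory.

[-high, +round]

The class [-high], [+round] has exactly /ɔ, o, ø, œ/ as its extension in this inventory. No smaller conjunction from the listed features achieves this: [+round] alone would also admit /ʏ, u/; [-high] alone would also admit /æ, ɤ, ɛ/; and checking the remaining single features turns up none with this extension.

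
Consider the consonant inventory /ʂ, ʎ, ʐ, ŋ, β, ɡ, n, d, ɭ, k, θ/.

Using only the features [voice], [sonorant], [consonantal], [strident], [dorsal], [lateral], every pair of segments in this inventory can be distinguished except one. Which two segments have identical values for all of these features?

Both /β/ and /d/ are [+voice], [-sonorant], [+consonantal], [-strident], [-dorsal], [-lateral]. Since the list omits [continuant], [labial] and [coronal] — which do distinguish the voiced bilabial fricative from the voiced alveolar stop — this pair collapses; all other pairs remain distinct.

β, d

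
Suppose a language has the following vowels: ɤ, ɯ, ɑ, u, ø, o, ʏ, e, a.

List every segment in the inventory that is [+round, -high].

Checking each segment against [+round], [-high]: /ø/ (mid front rounded tense vowel), /o/ (mid back rounded tense vowel) satisfy every feature; every other segment in the inventory fails at least one.

ø, o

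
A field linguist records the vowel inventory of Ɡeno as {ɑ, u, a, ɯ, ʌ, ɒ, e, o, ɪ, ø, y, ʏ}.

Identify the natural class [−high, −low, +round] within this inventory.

o, ø

The [−high] segments are /ɑ, a, ʌ, ɒ, e, o, ø/.
Of those, [−low] gives /ʌ, e, o, ø/.
Then [+round] leaves /o, ø/.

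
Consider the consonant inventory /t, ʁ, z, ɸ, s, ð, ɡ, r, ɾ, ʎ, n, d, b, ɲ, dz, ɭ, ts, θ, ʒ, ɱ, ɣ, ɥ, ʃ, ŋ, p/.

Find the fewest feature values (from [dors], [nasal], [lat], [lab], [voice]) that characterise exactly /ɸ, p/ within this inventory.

/ɸ, p/ are all [−voice], [+labial], and no other segment in the inventory matches both values. Dropping any one of them over-generates: [+labial] alone would also admit /b, ɱ, ɥ/; [−voice] alone would also admit /t, s, ts, θ, …/. No other single listed feature picks out exactly this set either, so fewer than two features will not do.

[−voice, +lab]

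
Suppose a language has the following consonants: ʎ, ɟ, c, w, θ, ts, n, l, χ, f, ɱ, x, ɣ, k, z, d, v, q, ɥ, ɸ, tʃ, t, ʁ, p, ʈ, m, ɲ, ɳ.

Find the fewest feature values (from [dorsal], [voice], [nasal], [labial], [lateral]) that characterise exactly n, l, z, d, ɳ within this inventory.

[+voice, -labial, -dorsal]

Every target segment is [+voice], [-labial], [-dorsal]; each remaining inventory member fails at least one of these. Each conjunct is needed — [-labial, -dorsal] alone would also admit /θ, ts, tʃ, t, …/; [+voice, -dorsal] alone would also admit /ɱ, v, m/; [+voice, -labial] alone would also admit /ʎ, ɟ, ɣ, ʁ, …/ — and no other combination of two listed features has exactly this extension, so three is the minimum.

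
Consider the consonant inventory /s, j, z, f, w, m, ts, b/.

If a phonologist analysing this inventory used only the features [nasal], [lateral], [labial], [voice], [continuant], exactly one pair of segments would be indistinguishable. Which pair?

Both /z/ and /j/ are [-nasal], [-lateral], [-labial], [+voice], [+continuant]. Since the list omits [sonorant], [strident] and [dorsal] — which do distinguish the voiced alveolar fricative from the palatal glide — this pair collapses; all other pairs remain distinct.

z, j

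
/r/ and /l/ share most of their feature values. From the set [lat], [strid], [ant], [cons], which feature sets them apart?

[lateral]

/r/ is the alveolar trill and /l/ is the alveolar lateral approximant. Both are [-strident], [+anterior], [+consonantal]. /r/ is [-lateral] while /l/ is [+lateral], so the distinguishing feature is [lateral].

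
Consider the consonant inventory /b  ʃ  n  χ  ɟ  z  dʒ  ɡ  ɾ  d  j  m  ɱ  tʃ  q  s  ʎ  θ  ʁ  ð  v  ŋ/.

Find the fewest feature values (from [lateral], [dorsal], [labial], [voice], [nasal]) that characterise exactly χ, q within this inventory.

[−voice, +dorsal]

/χ, q/ are all [−voice], [+dorsal], and no other segment in the inventory matches both values. Dropping any one of them over-generates: [+dorsal] alone would also admit /ɟ, ɡ, j, ʎ, …/; [−voice] alone would also admit /ʃ, tʃ, s, θ/. No other single listed feature picks out exactly this set either, so fewer than two features will not do.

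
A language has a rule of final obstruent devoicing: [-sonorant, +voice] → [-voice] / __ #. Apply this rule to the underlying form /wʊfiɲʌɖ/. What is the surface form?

/ɖ/ satisfies [-sonorant, +voice] and sits in __ #. The [-voice] counterpart of the voiced retroflex stop is /ʈ/. Other segments in /wʊfiɲʌɖ/ either fail the structural description or are not in the environment, so the surface form is [wʊfiɲʌʈ].

[wʊfiɲʌʈ]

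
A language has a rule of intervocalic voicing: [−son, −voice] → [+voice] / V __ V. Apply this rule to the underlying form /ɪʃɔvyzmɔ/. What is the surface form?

[ɪʒɔvyzmɔ]

Only /ʃ/ occurs between two vowels (/ɪ/ __ /ɔ/) and matches the structural description. It is a voiceless postalveolar fricative, so [−son, −voice] holds; changing it to [+voice] with all other features held fixed yields /ʒ/ (voiced postalveolar fricative). No other segment meets both the structural description and the environment, so the output is [ɪʒɔvyzmɔ].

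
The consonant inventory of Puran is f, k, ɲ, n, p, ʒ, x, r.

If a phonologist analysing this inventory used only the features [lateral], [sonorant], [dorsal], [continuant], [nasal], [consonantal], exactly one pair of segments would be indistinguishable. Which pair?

f, ʒ

Both /f/ and /ʒ/ are [−lateral], [−sonorant], [−dorsal], [+continuant], [−nasal], [+consonantal]. Since the list omits [voice], [labial] and [coronal] — which do distinguish the voiceless labiodental fricative from the voiced postalveolar fricative — this pair collapses; all other pairs remain distinct.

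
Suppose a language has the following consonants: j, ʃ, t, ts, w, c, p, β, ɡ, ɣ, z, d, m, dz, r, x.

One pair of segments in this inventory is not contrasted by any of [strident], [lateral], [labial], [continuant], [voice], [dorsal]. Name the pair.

On the given features, /j/ and /ɣ/ have an identical profile: [-strident], [-lateral], [-labial], [+continuant], [+voice], [+dorsal]. No other two segments in the inventory coincide on all 6 features. (They do differ in [sonorant] and [back], which are not among the given features.)

j, ɣ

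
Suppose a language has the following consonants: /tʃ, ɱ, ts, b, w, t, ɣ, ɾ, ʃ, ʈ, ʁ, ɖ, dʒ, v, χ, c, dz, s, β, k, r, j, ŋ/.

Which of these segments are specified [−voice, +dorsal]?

χ, c, k

The [−voice] segments are /tʃ, ts, t, ʃ, ʈ, χ, c, s, k/.
Of those, [+dorsal] leaves /χ, c, k/.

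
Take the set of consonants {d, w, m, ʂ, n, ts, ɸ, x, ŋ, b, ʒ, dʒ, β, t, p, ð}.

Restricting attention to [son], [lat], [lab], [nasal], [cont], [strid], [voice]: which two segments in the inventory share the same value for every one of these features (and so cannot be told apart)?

ŋ, n

On the given features, /ŋ/ and /n/ have an identical profile: [+sonorant], [-lateral], [-labial], [+nasal], [-continuant], [-strident], [+voice]. No other two segments in the inventory coincide on all 7 features. (They do differ in [coronal] and [dorsal], which are not among the given features.)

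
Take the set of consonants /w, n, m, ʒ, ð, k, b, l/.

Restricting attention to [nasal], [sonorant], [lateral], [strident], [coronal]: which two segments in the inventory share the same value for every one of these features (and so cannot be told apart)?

k, b

/k/ (voiceless velar stop) and /b/ (voiced bilabial stop) are both [-nasal], [-sonorant], [-lateral], [-strident], [-coronal], so none of the listed features separates them. (They do differ in [voice], [labial] and [dorsal], which are not among the given features.) Every other pair in the inventory differs on at least one listed feature.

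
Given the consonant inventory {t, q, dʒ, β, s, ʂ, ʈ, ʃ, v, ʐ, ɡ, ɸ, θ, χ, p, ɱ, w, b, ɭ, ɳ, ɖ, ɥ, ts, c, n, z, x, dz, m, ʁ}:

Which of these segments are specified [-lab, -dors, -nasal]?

Checking each segment against [-labial], [-dorsal], [-nasal]: /t/ (voiceless alveolar stop), /dʒ/ (voiced postalveolar affricate), /s/ (voiceless alveolar fricative), /ʂ/ (voiceless retroflex fricative), /ʈ/ (voiceless retroflex stop), /ʃ/ (voiceless postalveolar fricative), among others, satisfy every feature; every other segment in the inventory fails at least one.

t, dʒ, s, ʂ, ʈ, ʃ, ʐ, θ, ɭ, ɖ, ts, z, dz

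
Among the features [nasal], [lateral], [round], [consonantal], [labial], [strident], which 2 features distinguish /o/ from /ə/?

[labial], [round]

The two segments share [-nasal], [-lateral], [-consonantal], [-strident]. The only features from the list on which they differ: /o/ is [+labial] while /ə/ is [-labial]; /o/ is [+round] while /ə/ is [-round].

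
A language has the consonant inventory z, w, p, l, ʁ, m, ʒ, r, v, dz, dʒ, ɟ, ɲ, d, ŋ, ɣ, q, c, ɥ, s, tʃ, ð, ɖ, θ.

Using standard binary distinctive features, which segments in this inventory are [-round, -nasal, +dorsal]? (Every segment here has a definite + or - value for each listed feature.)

First, the [-round] segments are /z, p, l, ʁ, m, ʒ, r, v, dz, dʒ, ɟ, ɲ, d, ŋ, ɣ, q, c, s, tʃ, ð, ɖ, θ/.
Of those, [-nasal] gives /z, p, l, ʁ, ʒ, r, v, dz, dʒ, ɟ, d, ɣ, q, c, s, tʃ, ð, ɖ, θ/.
Of those, [+dorsal] leaves /ʁ, ɟ, ɣ, q, c/.

ʁ, ɟ, ɣ, q, c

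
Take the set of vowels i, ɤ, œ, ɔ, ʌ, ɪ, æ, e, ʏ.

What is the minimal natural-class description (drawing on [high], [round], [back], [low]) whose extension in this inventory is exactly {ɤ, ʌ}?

[+back, -round]

The class [+back], [-round] has exactly /ɤ, ʌ/ as its extension in this inventory. No smaller conjunction from the listed features achieves this: [-round] alone would also admit /i, ɪ, æ, e/; [+back] alone would also admit /ɔ/; and checking the remaining single features turns up none with this extension.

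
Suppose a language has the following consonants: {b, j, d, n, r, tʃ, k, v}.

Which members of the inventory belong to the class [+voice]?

The [+voice] segments here are /b, j, d, n, r, v/; the remaining /tʃ, k/ are [-voice].

b, j, d, n, r, v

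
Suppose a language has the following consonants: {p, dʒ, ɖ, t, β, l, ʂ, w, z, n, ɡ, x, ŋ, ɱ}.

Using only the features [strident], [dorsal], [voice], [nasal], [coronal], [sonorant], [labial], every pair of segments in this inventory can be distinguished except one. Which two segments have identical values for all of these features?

z, dʒ

On the given features, /z/ and /dʒ/ have an identical profile: [+strident], [−dorsal], [+voice], [−nasal], [+coronal], [−sonorant], [−labial]. No other two segments in the inventory coincide on all 7 features. (They do differ in [continuant], [anterior] and [distributed], which are not among the given features.)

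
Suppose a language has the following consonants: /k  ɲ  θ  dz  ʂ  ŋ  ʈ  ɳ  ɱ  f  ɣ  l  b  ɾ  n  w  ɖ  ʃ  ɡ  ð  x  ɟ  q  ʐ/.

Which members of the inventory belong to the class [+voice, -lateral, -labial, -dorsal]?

First, the [+voice] segments are /ɲ, dz, ŋ, ɳ, ɱ, ɣ, l, b, ɾ, n, w, ɖ, ɡ, ð, ɟ, ʐ/.
Intersecting with [-lateral] gives /ɲ, dz, ŋ, ɳ, ɱ, ɣ, b, ɾ, n, w, ɖ, ɡ, ð, ɟ, ʐ/.
Among these, [-labial] gives /ɲ, dz, ŋ, ɳ, ɣ, ɾ, n, ɖ, ɡ, ð, ɟ, ʐ/.
Intersecting with [-dorsal] leaves /dz, ɳ, ɾ, n, ɖ, ð, ʐ/.

dz, ɳ, ɾ, n, ɖ, ð, ʐ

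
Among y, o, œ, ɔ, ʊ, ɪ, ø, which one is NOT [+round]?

/ʊ, o, ɔ, ø, œ, y/ are all [+round]; /ɪ/ (high front unrounded lax vowel) is [−round].

ɪ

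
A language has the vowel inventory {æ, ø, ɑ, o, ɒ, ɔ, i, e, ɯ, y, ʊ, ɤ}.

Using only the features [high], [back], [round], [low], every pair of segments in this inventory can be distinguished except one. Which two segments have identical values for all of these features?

ɔ, o

Both /ɔ/ and /o/ are [−high], [+back], [+round], [−low]. Since the list omits [tense] — which does distinguish the mid back rounded lax vowel from the mid back rounded tense vowel — this pair collapses; all other pairs remain distinct.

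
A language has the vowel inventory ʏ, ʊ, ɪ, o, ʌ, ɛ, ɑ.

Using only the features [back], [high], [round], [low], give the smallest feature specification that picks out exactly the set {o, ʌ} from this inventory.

[−high, −low, +back]

Every target segment is [−high], [−low], [+back]; each remaining inventory member fails at least one of these. Each conjunct is needed — [−low, +back] alone would also admit /ʊ/; [−high, +back] alone would also admit /ɑ/; [−high, −low] alone would also admit /ɛ/ — and no other combination of two listed features has exactly this extension, so three is the minimum.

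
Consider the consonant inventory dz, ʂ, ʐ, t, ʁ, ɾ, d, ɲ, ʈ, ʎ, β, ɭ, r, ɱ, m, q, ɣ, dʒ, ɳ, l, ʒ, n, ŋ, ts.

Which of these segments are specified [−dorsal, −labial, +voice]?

Eliminate segments failing any feature: /ʂ, t, ʈ, ts/ are [−voice]; /ʁ, ɲ, ʎ, q, ɣ, ŋ/ are [+dorsal]; /β, ɱ, m/ are [+labial]. The remaining /dz, ʐ, ɾ, d, ɭ, r, dʒ, ɳ, l, ʒ, n/ satisfy [−dorsal], [−labial], [+voice].

dz, ʐ, ɾ, d, ɭ, r, dʒ, ɳ, l, ʒ, n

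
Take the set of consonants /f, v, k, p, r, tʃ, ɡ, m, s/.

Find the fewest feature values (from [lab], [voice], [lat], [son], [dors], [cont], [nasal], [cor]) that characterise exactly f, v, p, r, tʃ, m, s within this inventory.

[−dors]

/f, v, p, r, tʃ, m, s/ are exactly the [−dorsal] segments in the inventory, so a single feature suffices.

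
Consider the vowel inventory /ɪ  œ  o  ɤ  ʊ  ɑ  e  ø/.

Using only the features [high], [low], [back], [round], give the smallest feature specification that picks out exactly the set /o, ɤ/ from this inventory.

Every target segment is [-high], [-low], [+back]; each remaining inventory member fails at least one of these. Each conjunct is needed — [-low, +back] alone would also admit /ʊ/; [-high, +back] alone would also admit /ɑ/; [-high, -low] alone would also admit /œ, e, ø/ — and no other combination of two listed features has exactly this extension, so three is the minimum.

[-high, -low, +back]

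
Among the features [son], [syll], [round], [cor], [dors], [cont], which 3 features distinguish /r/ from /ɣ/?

The two segments share [-syllabic], [-round], [+continuant]. The only features from the list on which they differ: /r/ is [+sonorant] while /ɣ/ is [-sonorant]; /r/ is [+coronal] while /ɣ/ is [-coronal]; /r/ is [-dorsal] while /ɣ/ is [+dorsal].

[sonorant], [coronal], [dorsal]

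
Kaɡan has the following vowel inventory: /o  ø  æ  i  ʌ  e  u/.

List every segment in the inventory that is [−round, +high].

Checking each segment against [−round], [+high]: /i/ (high front unrounded tense vowel) satisfies every feature; every other segment in the inventory fails at least one.

i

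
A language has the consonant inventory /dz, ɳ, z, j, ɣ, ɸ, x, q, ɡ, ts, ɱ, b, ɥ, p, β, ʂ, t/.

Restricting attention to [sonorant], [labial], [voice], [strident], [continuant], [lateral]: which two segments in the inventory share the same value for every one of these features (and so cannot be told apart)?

q, t

/q/ (voiceless uvular stop) and /t/ (voiceless alveolar stop) are both [−sonorant], [−labial], [−voice], [−strident], [−continuant], [−lateral], so none of the listed features separates them. (They do differ in [coronal] and [dorsal], which are not among the given features.) Every other pair in the inventory differs on at least one listed feature.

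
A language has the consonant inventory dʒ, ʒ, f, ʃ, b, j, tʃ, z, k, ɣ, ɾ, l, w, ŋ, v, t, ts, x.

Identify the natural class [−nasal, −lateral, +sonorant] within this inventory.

Checking each segment against [−nasal], [−lateral], [+sonorant]: /j/ (palatal glide), /ɾ/ (alveolar tap), /w/ (labial-velar glide) satisfy every feature; every other segment in the inventory fails at least one.

j, ɾ, w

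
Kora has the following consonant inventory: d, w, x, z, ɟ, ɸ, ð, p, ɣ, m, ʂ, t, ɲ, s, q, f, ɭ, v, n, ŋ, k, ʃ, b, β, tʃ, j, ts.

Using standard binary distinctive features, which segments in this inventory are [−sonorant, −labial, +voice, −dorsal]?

d, z, ð

Eliminate segments failing any feature: /w, m, ɲ, ɭ, n, ŋ, j/ are [+sonorant]; /x, ʂ, t, s, q, k, ʃ, tʃ, ts/ are [−voice]; /ɟ, ɣ/ are [+dorsal]; /ɸ, p, f, v, b, β/ are [+labial]. The remaining /d, z, ð/ satisfy [−sonorant], [−labial], [+voice], [−dorsal].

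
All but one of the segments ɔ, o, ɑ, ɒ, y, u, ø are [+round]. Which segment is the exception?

ɑ

/ɑ/ is the low back unrounded vowel, which is [-round]; the rest — /ɒ, ø, y, o, ɔ, u/ — are [+round].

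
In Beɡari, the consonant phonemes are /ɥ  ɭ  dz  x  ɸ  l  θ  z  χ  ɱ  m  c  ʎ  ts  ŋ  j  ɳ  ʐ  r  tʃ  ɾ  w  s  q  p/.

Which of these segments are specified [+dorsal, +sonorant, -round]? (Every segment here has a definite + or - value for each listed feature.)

Eliminate segments failing any feature: /ɥ, w/ are [+round]; /ɭ, dz, ɸ, l, θ, z, ɱ, m, ts, ɳ, ʐ, r, tʃ, ɾ, s, p/ are [-dorsal]; /x, χ, c, q/ are [-sonorant]. The remaining /ʎ, ŋ, j/ satisfy [+dorsal], [+sonorant], [-round].

ʎ, ŋ, j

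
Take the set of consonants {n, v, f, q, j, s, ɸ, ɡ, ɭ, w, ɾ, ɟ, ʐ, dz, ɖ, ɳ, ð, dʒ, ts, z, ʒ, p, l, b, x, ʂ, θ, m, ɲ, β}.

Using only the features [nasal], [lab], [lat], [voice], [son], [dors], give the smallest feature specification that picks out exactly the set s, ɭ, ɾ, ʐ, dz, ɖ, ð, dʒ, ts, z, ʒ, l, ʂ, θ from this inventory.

/s, ɭ, ɾ, ʐ, dz, ɖ, ð, dʒ, ts, z, ʒ, l, ʂ, θ/ are all [-nasal], [-labial], [-dorsal], and no other segment in the inventory matches all three values. Dropping any one of them over-generates: [-labial, -dorsal] alone would also admit /n, ɳ/; [-nasal, -dorsal] alone would also admit /v, f, ɸ, p, …/; [-nasal, -labial] alone would also admit /q, j, ɡ, ɟ, …/. No other combination of two listed features picks out exactly this set either, so fewer than three features will not do.

[-nasal, -lab, -dors]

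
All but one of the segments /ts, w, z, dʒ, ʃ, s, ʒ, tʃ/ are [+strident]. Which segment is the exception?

w

/ʒ, dʒ, ʃ, z, s, ts, tʃ/ are all [+strident]; /w/ (labial-velar glide) is [-strident].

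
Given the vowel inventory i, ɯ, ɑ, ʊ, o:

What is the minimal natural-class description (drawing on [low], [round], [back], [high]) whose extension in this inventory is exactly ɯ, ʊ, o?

[-low, +back]

The class [-low], [+back] has exactly /ɯ, ʊ, o/ as its extension in this inventory. No smaller conjunction from the listed features achieves this: [+back] alone would also admit /ɑ/; [-low] alone would also admit /i/; and checking the remaining single features turns up none with this extension.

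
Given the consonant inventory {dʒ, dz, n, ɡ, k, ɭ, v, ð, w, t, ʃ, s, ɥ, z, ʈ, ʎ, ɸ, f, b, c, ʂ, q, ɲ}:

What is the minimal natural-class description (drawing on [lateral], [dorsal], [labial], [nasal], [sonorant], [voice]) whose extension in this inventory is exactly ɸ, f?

[-voice, +labial]

The class [-voice], [+labial] has exactly /ɸ, f/ as its extension in this inventory. No smaller conjunction from the listed features achieves this: [+labial] alone would also admit /v, w, ɥ, b/; [-voice] alone would also admit /k, t, ʃ, s, …/; and checking the remaining single features turns up none with this extension.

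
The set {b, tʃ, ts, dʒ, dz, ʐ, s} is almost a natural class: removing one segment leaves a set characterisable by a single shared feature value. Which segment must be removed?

b

/dz, ts, s, dʒ, tʃ, ʐ/ are all [+strident], but /b/ (voiced bilabial stop) is [−strident]. No other single segment can be removed to leave a set sharing one feature value that the removed segment lacks, so /b/ is the odd one out.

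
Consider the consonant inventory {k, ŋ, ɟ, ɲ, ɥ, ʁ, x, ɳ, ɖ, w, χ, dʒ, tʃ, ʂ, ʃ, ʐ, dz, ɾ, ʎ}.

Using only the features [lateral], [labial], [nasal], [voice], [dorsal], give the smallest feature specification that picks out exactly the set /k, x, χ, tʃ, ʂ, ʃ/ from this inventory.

Every target segment is [−voice] and no other inventory member is, so one feature is enough.

[−voice]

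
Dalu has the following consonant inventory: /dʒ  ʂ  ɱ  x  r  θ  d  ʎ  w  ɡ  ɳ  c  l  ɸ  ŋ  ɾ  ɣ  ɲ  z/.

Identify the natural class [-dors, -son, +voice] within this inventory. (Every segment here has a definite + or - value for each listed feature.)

The [-dorsal] segments are /dʒ, ʂ, ɱ, r, θ, d, ɳ, l, ɸ, ɾ, z/.
Then [-sonorant] gives /dʒ, ʂ, θ, d, ɸ, z/.
Within that set, [+voice] leaves /dʒ, d, z/.

dʒ, d, z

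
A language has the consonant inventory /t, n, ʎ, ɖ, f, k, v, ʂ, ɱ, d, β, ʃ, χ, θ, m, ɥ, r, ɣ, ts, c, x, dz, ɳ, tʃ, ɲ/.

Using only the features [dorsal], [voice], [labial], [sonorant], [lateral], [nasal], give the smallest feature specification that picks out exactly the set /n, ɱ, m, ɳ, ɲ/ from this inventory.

/n, ɱ, m, ɳ, ɲ/ are exactly the [+nasal] segments in the inventory, so a single feature suffices.

[+nasal]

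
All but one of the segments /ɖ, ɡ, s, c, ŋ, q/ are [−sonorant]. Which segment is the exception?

Every segment except /ŋ/ is [−sonorant]. /ŋ/ (velar nasal) is [+sonorant], so it is the exception.

ŋ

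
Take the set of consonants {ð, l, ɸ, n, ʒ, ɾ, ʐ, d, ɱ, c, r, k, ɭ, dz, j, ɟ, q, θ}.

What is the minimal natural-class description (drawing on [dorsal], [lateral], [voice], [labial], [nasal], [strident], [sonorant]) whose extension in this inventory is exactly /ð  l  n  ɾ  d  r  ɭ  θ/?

[-strident, -labial, -dorsal]

/ð, l, n, ɾ, d, r, ɭ, θ/ are all [-strident], [-labial], [-dorsal], and no other segment in the inventory matches all three values. Dropping any one of them over-generates: [-labial, -dorsal] alone would also admit /ʒ, ʐ, dz/; [-strident, -dorsal] alone would also admit /ɸ, ɱ/; [-strident, -labial] alone would also admit /c, k, j, ɟ, …/. No other combination of two listed features picks out exactly this set either, so fewer than three features will not do.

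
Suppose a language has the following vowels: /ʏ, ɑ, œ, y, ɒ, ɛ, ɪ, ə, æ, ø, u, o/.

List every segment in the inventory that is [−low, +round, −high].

Checking each segment against [−low], [+round], [−high]: /œ/ (mid front rounded lax vowel), /ø/ (mid front rounded tense vowel), /o/ (mid back rounded tense vowel) satisfy every feature; every other segment in the inventory fails at least one.

œ, ø, o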